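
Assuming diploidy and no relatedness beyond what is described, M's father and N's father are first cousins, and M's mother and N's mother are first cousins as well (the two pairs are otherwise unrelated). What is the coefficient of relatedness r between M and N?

Independent pedigree routes through distinct common ancestors add.
M and N are related in two ways: second cousins through their fathers (r = 1/32) and second cousins through their mothers (r = 1/32).
r = 1/32 + 1/32 = 0.0625.

0.0625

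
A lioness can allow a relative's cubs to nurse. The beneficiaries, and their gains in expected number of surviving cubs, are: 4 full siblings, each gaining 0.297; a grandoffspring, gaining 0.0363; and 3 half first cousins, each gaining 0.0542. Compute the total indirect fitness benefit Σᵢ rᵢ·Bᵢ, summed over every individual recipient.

r to a full sibling = 0.5 (full sibs share both parents — two paths of length 2: r = 2·(1/2)^2 = 1/2).
r to a grandoffspring = 1/4 (two parent–offspring links: r = (1/2)^2 = 1/4).
r to a half first cousin = 1/16 (half first cousins share one grandparent — one path of length 4: r = (1/2)^4 = 1/16).
Summing one r·B term per recipient: 4·0.5·0.297 + 1·0.25·0.0363 + 3·0.0625·0.0542 = 0.6132375.

0.6132375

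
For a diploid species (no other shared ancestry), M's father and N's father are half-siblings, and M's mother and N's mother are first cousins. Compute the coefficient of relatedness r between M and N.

0.09375

Relatedness sums over independent paths through distinct common ancestors.
M and N are related in two ways: half first cousins through their fathers (r = 1/16) and second cousins through their mothers (r = 1/32).
r = 1/16 + 1/32 = 0.09375.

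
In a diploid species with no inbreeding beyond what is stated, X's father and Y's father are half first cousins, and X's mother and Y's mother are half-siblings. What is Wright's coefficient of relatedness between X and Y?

With two independent routes of shared ancestry, r is the sum of the two contributions.
X and Y are related in two ways: half second cousins through their fathers (r = 1/64) and half first cousins through their mothers (r = 1/16).
r = 1/64 + 1/16 = 0.078125.

0.078125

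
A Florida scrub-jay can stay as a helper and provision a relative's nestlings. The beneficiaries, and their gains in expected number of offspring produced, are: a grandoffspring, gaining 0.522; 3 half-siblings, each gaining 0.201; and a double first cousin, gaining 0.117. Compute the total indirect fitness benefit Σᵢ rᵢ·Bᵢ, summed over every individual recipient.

r to a grandoffspring = 1/4 (two parent–offspring links: r = (1/2)^2 = 1/4).
r to a half-sibling = 0.25 (half-sibs share one parent — one path of length 2: r = (1/2)^2 = 1/4).
r to a double first cousin = 0.25 (double first cousins share both grandparent pairs — four paths of length 4: r = 4·(1/2)^4 = 1/4).
Summing one r·B term per recipient: 1·0.25·0.522 + 3·0.25·0.201 + 1·0.25·0.117 = 0.3105.

0.3105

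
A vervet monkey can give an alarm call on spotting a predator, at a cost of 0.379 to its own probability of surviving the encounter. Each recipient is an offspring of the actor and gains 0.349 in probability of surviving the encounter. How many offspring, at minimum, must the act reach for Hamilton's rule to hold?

3

r to an offspring = 0.5 (one parent–offspring link: r = (1/2)^1 = 1/2).
Hamilton's rule: n·r·B > C  ⇒  n > C/(r·B) = 0.379/(0.5·0.349) = 2.172.
The smallest integer exceeding 2.172 is 3.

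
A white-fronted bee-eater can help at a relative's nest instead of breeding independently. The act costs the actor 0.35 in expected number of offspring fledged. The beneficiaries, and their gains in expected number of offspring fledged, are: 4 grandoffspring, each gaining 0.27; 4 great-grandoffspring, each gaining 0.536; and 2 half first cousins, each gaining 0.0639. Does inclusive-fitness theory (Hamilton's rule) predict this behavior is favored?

Yes

Hamilton's rule: the trait is favored when the sum of r·B over every recipient exceeds the actor's cost C.
r to a grandoffspring = 1/4 (two parent–offspring links: r = (1/2)^2 = 1/4).
r to a great-grandoffspring = 0.125 (three parent–offspring links: r = (1/2)^3 = 1/8).
r to a half first cousin = 0.0625 (half first cousins share one grandparent — one path of length 4: r = (1/2)^4 = 1/16).
Summing one r·B term per recipient: 4·0.25·0.27 + 4·0.125·0.536 + 2·0.0625·0.0639 = 0.5459875.
0.5459875 > 0.35: the indirect benefit exceeds the cost.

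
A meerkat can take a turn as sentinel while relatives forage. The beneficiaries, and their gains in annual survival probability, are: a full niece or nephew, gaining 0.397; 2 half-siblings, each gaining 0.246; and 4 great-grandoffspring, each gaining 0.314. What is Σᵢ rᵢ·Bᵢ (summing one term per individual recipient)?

r to a full niece or nephew = 0.25 (full aunt/uncle↔niece/nephew: two paths of length 3 through the shared grandparent pair: r = 2·(1/2)^3 = 1/4).
r to a half-sibling = 1/4 (half-sibs share one parent — one path of length 2: r = (1/2)^2 = 1/4).
r to a great-grandoffspring = 0.125 (three parent–offspring links: r = (1/2)^3 = 1/8).
Summing one r·B term per recipient: 1·0.25·0.397 + 2·0.25·0.246 + 4·0.125·0.314 = 0.37925.

0.37925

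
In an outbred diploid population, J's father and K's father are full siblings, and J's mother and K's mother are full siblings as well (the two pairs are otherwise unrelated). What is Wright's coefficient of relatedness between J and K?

0.25

Relatedness sums over independent paths through distinct common ancestors.
J and K are related in two ways: first cousins through their fathers (r = 1/8) and first cousins through their mothers (r = 1/8) — i.e. double first cousins.
r = 1/8 + 1/8 = 0.25.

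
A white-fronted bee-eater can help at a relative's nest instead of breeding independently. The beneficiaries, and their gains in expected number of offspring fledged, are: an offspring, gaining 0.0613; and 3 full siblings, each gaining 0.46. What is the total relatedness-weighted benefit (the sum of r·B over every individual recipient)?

0.72065

r to an offspring = 1/2 (one parent–offspring link: r = (1/2)^1 = 1/2).
r to a full sibling = 0.5 (full sibs share both parents — two paths of length 2: r = 2·(1/2)^2 = 1/2).
Summing one r·B term per recipient: 1·0.5·0.0613 + 3·0.5·0.46 = 0.72065.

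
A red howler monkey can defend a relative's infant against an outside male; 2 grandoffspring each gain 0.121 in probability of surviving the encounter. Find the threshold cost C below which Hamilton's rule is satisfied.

r to a grandoffspring = 1/4 (two parent–offspring links: r = (1/2)^2 = 1/4).
Hamilton's rule: n·r·B > C, so the trait is favored while C < n·r·B = 2·0.25·0.121 = 0.0605.

0.0605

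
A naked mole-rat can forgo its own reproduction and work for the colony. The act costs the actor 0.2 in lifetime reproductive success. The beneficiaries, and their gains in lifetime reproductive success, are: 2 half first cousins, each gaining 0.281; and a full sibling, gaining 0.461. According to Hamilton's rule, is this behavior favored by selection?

Yes

Hamilton's rule: the trait is favored when the sum of r·B over every recipient exceeds the actor's cost C.
r to a half first cousin = 1/16 (half first cousins share one grandparent — one path of length 4: r = (1/2)^4 = 1/16).
r to a full sibling = 1/2 (full sibs share both parents — two paths of length 2: r = 2·(1/2)^2 = 1/2).
Summing one r·B term per recipient: 2·0.0625·0.281 + 1·0.5·0.461 = 0.265625.
0.265625 > 0.2: the indirect benefit exceeds the cost.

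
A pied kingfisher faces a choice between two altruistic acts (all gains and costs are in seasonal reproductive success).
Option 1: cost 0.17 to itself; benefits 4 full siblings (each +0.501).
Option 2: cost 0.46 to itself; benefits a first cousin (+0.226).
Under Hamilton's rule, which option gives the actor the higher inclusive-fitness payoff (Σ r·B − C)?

Option 1: r to a full sibling = 0.5.
Option 1: Σ r·B − C = (4·0.5·0.501) − 0.17 = 0.832.
Option 2: r to a first cousin = 0.125.
Option 2: Σ r·B − C = (1·0.125·0.226) − 0.46 = -0.43175.
Option 1 has the higher net inclusive-fitness payoff.

Option 1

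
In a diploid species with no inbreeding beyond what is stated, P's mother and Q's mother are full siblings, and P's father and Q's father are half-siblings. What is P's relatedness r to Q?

Wright's path rule: contributions from independent ancestry routes add.
P and Q are related in two ways: first cousins through their mothers (r = 1/8) and half first cousins through their fathers (r = 1/16).
r = 1/8 + 1/16 = 0.1875.

0.1875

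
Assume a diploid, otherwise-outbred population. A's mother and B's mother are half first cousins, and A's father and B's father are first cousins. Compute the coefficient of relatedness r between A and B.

Independent pedigree routes through distinct common ancestors add.
A and B are related in two ways: half second cousins through their mothers (r = 1/64) and second cousins through their fathers (r = 1/32).
r = 1/64 + 1/32 = 0.046875.

0.046875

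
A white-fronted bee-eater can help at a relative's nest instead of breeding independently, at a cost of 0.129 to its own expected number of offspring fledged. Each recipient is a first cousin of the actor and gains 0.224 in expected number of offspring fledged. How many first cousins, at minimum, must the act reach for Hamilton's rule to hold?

r to a first cousin = 0.125 (first cousins share one grandparent pair — two paths of length 4: r = 2·(1/2)^4 = 1/8).
Hamilton's rule: n·r·B > C  ⇒  n > C/(r·B) = 0.129/(0.125·0.224) = 4.607.
The smallest integer exceeding 4.607 is 5.

5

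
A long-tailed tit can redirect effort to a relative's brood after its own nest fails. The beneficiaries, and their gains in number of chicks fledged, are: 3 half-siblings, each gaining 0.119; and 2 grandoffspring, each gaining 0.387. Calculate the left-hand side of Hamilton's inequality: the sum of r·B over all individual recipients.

0.28275

r to a half-sibling = 1/4 (half-sibs share one parent — one path of length 2: r = (1/2)^2 = 1/4).
r to a grandoffspring = 1/4 (two parent–offspring links: r = (1/2)^2 = 1/4).
Summing one r·B term per recipient: 3·0.25·0.119 + 2·0.25·0.387 = 0.28275.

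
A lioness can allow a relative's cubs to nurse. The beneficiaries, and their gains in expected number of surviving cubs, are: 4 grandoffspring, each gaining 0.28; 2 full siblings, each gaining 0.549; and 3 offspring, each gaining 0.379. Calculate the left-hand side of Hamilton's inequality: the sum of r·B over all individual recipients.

r to a grandoffspring = 1/4 (two parent–offspring links: r = (1/2)^2 = 1/4).
r to a full sibling = 1/2 (full sibs share both parents — two paths of length 2: r = 2·(1/2)^2 = 1/2).
r to an offspring = 1/2 (one parent–offspring link: r = (1/2)^1 = 1/2).
Summing one r·B term per recipient: 4·0.25·0.28 + 2·0.5·0.549 + 3·0.5·0.379 = 1.3975.

1.3975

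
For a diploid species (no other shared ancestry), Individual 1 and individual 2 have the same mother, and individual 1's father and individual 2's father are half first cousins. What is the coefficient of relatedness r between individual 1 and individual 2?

0.265625

Wright's path rule: contributions from independent ancestry routes add.
Individual 1 and individual 2 are related in two ways: half-sibs through their shared mother (r = 1/4) and half second cousins through their fathers (r = 1/64).
r = 1/4 + 1/64 = 17/64 = 0.265625.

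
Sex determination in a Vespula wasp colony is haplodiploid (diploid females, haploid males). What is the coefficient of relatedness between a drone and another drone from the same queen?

Haploid brothers each carry a random half of the queen's diploid genome, so on average they share half: r = 1/2.

0.5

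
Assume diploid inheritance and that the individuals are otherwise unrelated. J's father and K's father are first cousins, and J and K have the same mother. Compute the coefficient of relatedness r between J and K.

Independent pedigree routes through distinct common ancestors add.
J and K are related in two ways: second cousins through their fathers (r = 1/32) and half-sibs through their shared mother (r = 1/4).
r = 1/32 + 1/4 = 9/32 = 0.28125.

0.28125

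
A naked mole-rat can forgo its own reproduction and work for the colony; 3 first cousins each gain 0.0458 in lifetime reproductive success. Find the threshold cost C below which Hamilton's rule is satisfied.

r to a first cousin = 0.125 (first cousins share one grandparent pair — two paths of length 4: r = 2·(1/2)^4 = 1/8).
Hamilton's rule: n·r·B > C, so the trait is favored while C < n·r·B = 3·0.125·0.0458 = 0.017175.

0.017175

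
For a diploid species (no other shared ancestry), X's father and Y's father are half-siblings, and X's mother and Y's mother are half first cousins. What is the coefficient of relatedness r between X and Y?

0.078125

With two independent routes of shared ancestry, r is the sum of the two contributions.
X and Y are related in two ways: half first cousins through their fathers (r = 1/16) and half second cousins through their mothers (r = 1/64).
r = 1/16 + 1/64 = 0.078125.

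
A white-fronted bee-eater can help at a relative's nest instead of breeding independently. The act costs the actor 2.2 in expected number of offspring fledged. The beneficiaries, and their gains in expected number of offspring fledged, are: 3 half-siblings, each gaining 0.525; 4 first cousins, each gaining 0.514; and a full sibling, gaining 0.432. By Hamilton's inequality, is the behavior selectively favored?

Hamilton's rule: the trait is favored when the sum of r·B over every recipient exceeds the actor's cost C.
r to a half-sibling = 0.25 (half-sibs share one parent — one path of length 2: r = (1/2)^2 = 1/4).
r to a first cousin = 1/8 (first cousins share one grandparent pair — two paths of length 4: r = 2·(1/2)^4 = 1/8).
r to a full sibling = 0.5 (full sibs share both parents — two paths of length 2: r = 2·(1/2)^2 = 1/2).
Summing one r·B term per recipient: 3·0.25·0.525 + 4·0.125·0.514 + 1·0.5·0.432 = 0.86675.
0.86675 < 2.2: the indirect benefit is less than the cost.

No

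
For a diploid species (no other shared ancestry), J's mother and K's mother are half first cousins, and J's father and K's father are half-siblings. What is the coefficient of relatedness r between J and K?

0.078125

Relatedness sums over independent paths through distinct common ancestors.
J and K are related in two ways: half second cousins through their mothers (r = 1/64) and half first cousins through their fathers (r = 1/16).
r = 1/64 + 1/16 = 0.078125.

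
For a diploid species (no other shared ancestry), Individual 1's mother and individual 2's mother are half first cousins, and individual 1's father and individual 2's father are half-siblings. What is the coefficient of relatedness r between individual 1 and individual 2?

Independent pedigree routes through distinct common ancestors add.
Individual 1 and individual 2 are related in two ways: half second cousins through their mothers (r = 1/64) and half first cousins through their fathers (r = 1/16).
r = 1/64 + 1/16 = 0.078125.

0.078125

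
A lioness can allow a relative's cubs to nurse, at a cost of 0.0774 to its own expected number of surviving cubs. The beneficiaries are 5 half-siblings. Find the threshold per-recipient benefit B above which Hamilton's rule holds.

0.0619

r to a half-sibling = 1/4 (half-sibs share one parent — one path of length 2: r = (1/2)^2 = 1/4).
Hamilton's rule with n recipients of equal r: n·r·B > C, so B > C/(n·r) = 0.0774/(5·0.25) = 0.0619.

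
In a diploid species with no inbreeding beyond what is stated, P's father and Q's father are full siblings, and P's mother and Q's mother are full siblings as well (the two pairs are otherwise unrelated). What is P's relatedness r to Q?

0.25

Wright's path rule: contributions from independent ancestry routes add.
P and Q are related in two ways: first cousins through their fathers (r = 1/8) and first cousins through their mothers (r = 1/8) — i.e. double first cousins.
r = 1/8 + 1/8 = 0.25.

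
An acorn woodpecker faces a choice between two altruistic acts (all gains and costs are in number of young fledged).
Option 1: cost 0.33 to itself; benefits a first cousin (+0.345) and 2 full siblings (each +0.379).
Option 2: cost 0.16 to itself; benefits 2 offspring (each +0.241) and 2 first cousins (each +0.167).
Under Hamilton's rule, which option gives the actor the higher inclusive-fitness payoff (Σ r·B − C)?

Option 1: r to a first cousin = 0.125.
Option 1: r to a full sibling = 0.5.
Option 1: Σ r·B − C = (1·0.125·0.345 + 2·0.5·0.379) − 0.33 = 0.092125.
Option 2: r to an offspring = 0.5.
Option 2: r to a first cousin = 0.125.
Option 2: Σ r·B − C = (2·0.5·0.241 + 2·0.125·0.167) − 0.16 = 0.12275.
Option 2 has the higher net inclusive-fitness payoff.

Option 2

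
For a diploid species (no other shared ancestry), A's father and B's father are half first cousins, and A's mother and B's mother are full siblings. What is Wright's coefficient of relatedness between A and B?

Independent pedigree routes through distinct common ancestors add.
A and B are related in two ways: half second cousins through their fathers (r = 1/64) and first cousins through their mothers (r = 1/8).
r = 1/64 + 1/8 = 9/64 = 0.140625.

0.140625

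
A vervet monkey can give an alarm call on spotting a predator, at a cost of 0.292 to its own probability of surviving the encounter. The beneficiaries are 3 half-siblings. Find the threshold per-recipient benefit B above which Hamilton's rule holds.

r to a half-sibling = 0.25 (half-sibs share one parent — one path of length 2: r = (1/2)^2 = 1/4).
Hamilton's rule with n recipients of equal r: n·r·B > C, so B > C/(n·r) = 0.292/(3·0.25) = 0.3893.

0.3893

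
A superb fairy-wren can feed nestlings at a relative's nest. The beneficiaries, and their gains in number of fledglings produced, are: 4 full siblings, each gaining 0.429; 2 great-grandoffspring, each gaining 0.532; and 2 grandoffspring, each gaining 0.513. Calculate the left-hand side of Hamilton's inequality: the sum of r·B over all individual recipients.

r to a full sibling = 0.5 (full sibs share both parents — two paths of length 2: r = 2·(1/2)^2 = 1/2).
r to a great-grandoffspring = 0.125 (three parent–offspring links: r = (1/2)^3 = 1/8).
r to a grandoffspring = 0.25 (two parent–offspring links: r = (1/2)^2 = 1/4).
Summing one r·B term per recipient: 4·0.5·0.429 + 2·0.125·0.532 + 2·0.25·0.513 = 1.2475.

1.2475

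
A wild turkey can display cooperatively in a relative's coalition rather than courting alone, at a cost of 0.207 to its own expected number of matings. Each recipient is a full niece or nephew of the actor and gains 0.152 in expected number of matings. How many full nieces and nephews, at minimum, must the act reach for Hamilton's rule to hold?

r to a full niece or nephew = 1/4 (full aunt/uncle↔niece/nephew: two paths of length 3 through the shared grandparent pair: r = 2·(1/2)^3 = 1/4).
Hamilton's rule: n·r·B > C  ⇒  n > C/(r·B) = 0.207/(0.25·0.152) = 5.447.
The smallest integer exceeding 5.447 is 6.

6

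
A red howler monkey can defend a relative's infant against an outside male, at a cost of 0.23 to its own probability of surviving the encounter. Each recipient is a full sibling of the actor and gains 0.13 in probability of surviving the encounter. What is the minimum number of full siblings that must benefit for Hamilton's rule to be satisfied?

4

r to a full sibling = 1/2 (full sibs share both parents — two paths of length 2: r = 2·(1/2)^2 = 1/2).
Hamilton's rule: n·r·B > C  ⇒  n > C/(r·B) = 0.23/(0.5·0.13) = 3.538.
The smallest integer exceeding 3.538 is 4.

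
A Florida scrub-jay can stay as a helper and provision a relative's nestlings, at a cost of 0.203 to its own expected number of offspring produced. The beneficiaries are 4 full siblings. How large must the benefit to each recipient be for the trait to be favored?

r to a full sibling = 0.5 (full sibs share both parents — two paths of length 2: r = 2·(1/2)^2 = 1/2).
Hamilton's rule with n recipients of equal r: n·r·B > C, so B > C/(n·r) = 0.203/(4·0.5) = 0.1015.

0.1015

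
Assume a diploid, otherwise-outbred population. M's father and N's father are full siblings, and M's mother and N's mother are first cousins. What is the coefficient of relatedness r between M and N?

0.15625

Relatedness sums over independent paths through distinct common ancestors.
M and N are related in two ways: first cousins through their fathers (r = 1/8) and second cousins through their mothers (r = 1/32).
r = 1/8 + 1/32 = 5/32 = 0.15625.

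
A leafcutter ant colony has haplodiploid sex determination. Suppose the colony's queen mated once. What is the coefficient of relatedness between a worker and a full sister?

Haplodiploid full sisters inherit their father's entire haploid genome identically (contributing 1/2) and on average half of their mother's contribution (1/2 · 1/2 = 1/4); r = 1/2 + 1/4 = 3/4.

0.75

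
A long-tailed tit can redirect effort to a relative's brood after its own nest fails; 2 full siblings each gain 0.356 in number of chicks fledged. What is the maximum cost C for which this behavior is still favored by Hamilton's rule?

0.356

r to a full sibling = 1/2 (full sibs share both parents — two paths of length 2: r = 2·(1/2)^2 = 1/2).
Hamilton's rule: n·r·B > C, so the trait is favored while C < n·r·B = 2·0.5·0.356 = 0.356.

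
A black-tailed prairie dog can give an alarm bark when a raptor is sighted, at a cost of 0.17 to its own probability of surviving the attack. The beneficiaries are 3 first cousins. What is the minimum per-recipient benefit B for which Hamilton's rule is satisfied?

0.4533

r to a first cousin = 0.125 (first cousins share one grandparent pair — two paths of length 4: r = 2·(1/2)^4 = 1/8).
Hamilton's rule with n recipients of equal r: n·r·B > C, so B > C/(n·r) = 0.17/(3·0.125) = 0.4533.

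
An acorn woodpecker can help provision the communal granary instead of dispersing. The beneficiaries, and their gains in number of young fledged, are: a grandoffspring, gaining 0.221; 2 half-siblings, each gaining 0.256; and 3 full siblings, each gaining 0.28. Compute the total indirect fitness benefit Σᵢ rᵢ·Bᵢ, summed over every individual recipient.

0.60325

r to a grandoffspring = 1/4 (two parent–offspring links: r = (1/2)^2 = 1/4).
r to a half-sibling = 1/4 (half-sibs share one parent — one path of length 2: r = (1/2)^2 = 1/4).
r to a full sibling = 1/2 (full sibs share both parents — two paths of length 2: r = 2·(1/2)^2 = 1/2).
Summing one r·B term per recipient: 1·0.25·0.221 + 2·0.25·0.256 + 3·0.5·0.28 = 0.60325.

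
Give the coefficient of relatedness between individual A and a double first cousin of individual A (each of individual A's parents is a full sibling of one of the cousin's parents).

0.25

Each parent–offspring link contributes a factor of 1/2, and independent paths through distinct common ancestors add.
Double first cousins share both grandparent pairs — four paths of length 4: r = 4·(1/2)^4 = 1/4.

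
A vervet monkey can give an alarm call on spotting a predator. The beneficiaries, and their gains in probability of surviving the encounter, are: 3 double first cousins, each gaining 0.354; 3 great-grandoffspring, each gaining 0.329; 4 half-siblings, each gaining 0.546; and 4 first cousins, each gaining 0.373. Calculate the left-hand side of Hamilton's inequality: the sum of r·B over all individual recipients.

1.121375

r to a double first cousin = 0.25 (double first cousins share both grandparent pairs — four paths of length 4: r = 4·(1/2)^4 = 1/4).
r to a great-grandoffspring = 1/8 (three parent–offspring links: r = (1/2)^3 = 1/8).
r to a half-sibling = 1/4 (half-sibs share one parent — one path of length 2: r = (1/2)^2 = 1/4).
r to a first cousin = 0.125 (first cousins share one grandparent pair — two paths of length 4: r = 2·(1/2)^4 = 1/8).
Summing one r·B term per recipient: 3·0.25·0.354 + 3·0.125·0.329 + 4·0.25·0.546 + 4·0.125·0.373 = 1.121375.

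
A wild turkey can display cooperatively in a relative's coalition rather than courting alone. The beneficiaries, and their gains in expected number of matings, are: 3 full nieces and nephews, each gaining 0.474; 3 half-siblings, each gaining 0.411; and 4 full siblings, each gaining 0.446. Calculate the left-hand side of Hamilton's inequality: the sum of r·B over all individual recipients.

r to a full niece or nephew = 0.25 (full aunt/uncle↔niece/nephew: two paths of length 3 through the shared grandparent pair: r = 2·(1/2)^3 = 1/4).
r to a half-sibling = 1/4 (half-sibs share one parent — one path of length 2: r = (1/2)^2 = 1/4).
r to a full sibling = 1/2 (full sibs share both parents — two paths of length 2: r = 2·(1/2)^2 = 1/2).
Summing one r·B term per recipient: 3·0.25·0.474 + 3·0.25·0.411 + 4·0.5·0.446 = 1.55575.

1.55575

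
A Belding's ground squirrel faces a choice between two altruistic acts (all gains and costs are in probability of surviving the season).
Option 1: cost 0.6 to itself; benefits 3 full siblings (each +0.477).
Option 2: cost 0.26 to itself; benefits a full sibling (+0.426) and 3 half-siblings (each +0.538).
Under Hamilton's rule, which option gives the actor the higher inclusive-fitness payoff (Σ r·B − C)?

Option 1: r to a full sibling = 0.5.
Option 1: Σ r·B − C = (3·0.5·0.477) − 0.6 = 0.1155.
Option 2: r to a full sibling = 0.5.
Option 2: r to a half-sibling = 0.25.
Option 2: Σ r·B − C = (1·0.5·0.426 + 3·0.25·0.538) − 0.26 = 0.3565.
Option 2 has the higher net inclusive-fitness payoff.

Option 2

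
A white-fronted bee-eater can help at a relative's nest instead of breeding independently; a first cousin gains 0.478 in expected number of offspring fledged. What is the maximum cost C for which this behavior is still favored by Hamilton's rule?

0.05975

r to a first cousin = 0.125 (first cousins share one grandparent pair — two paths of length 4: r = 2·(1/2)^4 = 1/8).
Hamilton's rule: n·r·B > C, so the trait is favored while C < n·r·B = 1·0.125·0.478 = 0.05975.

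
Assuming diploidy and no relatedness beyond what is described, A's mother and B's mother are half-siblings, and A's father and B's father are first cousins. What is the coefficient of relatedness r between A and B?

0.09375

With two independent routes of shared ancestry, r is the sum of the two contributions.
A and B are related in two ways: half first cousins through their mothers (r = 1/16) and second cousins through their fathers (r = 1/32).
r = 1/16 + 1/32 = 0.09375.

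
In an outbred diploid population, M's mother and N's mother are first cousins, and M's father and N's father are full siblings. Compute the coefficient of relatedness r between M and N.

0.15625

Relatedness sums over independent paths through distinct common ancestors.
M and N are related in two ways: second cousins through their mothers (r = 1/32) and first cousins through their fathers (r = 1/8).
r = 1/32 + 1/8 = 5/32 = 0.15625.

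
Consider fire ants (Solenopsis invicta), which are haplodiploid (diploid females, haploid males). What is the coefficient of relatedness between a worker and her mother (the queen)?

0.5

One meiotic link between diploid queen and diploid daughter: r = 1/2.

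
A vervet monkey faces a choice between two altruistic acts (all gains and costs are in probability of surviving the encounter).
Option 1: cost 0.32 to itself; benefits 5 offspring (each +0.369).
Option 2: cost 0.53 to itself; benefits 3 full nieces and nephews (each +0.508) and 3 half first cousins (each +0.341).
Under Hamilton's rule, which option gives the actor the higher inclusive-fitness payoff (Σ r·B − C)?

Option 1: r to an offspring = 0.5.
Option 1: Σ r·B − C = (5·0.5·0.369) − 0.32 = 0.6025.
Option 2: r to a full niece or nephew = 0.25.
Option 2: r to a half first cousin = 0.0625.
Option 2: Σ r·B − C = (3·0.25·0.508 + 3·0.0625·0.341) − 0.53 = -0.0850625.
Option 1 has the higher net inclusive-fitness payoff.

Option 1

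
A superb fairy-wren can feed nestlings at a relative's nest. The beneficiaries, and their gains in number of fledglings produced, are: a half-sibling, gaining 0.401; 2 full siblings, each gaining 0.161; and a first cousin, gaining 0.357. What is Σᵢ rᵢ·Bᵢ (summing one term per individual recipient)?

r to a half-sibling = 0.25 (half-sibs share one parent — one path of length 2: r = (1/2)^2 = 1/4).
r to a full sibling = 1/2 (full sibs share both parents — two paths of length 2: r = 2·(1/2)^2 = 1/2).
r to a first cousin = 1/8 (first cousins share one grandparent pair — two paths of length 4: r = 2·(1/2)^4 = 1/8).
Summing one r·B term per recipient: 1·0.25·0.401 + 2·0.5·0.161 + 1·0.125·0.357 = 0.305875.

0.305875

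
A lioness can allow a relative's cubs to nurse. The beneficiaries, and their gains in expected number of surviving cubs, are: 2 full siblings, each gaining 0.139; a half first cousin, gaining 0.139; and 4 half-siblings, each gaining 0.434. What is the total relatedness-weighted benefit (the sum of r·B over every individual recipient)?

r to a full sibling = 0.5 (full sibs share both parents — two paths of length 2: r = 2·(1/2)^2 = 1/2).
r to a half first cousin = 0.0625 (half first cousins share one grandparent — one path of length 4: r = (1/2)^4 = 1/16).
r to a half-sibling = 0.25 (half-sibs share one parent — one path of length 2: r = (1/2)^2 = 1/4).
Summing one r·B term per recipient: 2·0.5·0.139 + 1·0.0625·0.139 + 4·0.25·0.434 = 0.5816875.

0.5816875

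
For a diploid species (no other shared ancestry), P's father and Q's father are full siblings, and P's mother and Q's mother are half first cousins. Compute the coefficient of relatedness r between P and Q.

0.140625

Relatedness sums over independent paths through distinct common ancestors.
P and Q are related in two ways: first cousins through their fathers (r = 1/8) and half second cousins through their mothers (r = 1/64).
r = 1/8 + 1/64 = 9/64 = 0.140625.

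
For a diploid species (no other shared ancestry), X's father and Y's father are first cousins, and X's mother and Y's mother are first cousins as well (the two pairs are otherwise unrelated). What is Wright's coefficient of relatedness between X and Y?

Independent pedigree routes through distinct common ancestors add.
X and Y are related in two ways: second cousins through their fathers (r = 1/32) and second cousins through their mothers (r = 1/32).
r = 1/32 + 1/32 = 0.0625.

0.0625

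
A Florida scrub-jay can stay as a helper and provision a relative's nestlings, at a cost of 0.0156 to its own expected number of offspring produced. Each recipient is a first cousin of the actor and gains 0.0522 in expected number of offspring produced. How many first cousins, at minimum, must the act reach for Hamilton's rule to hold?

r to a first cousin = 0.125 (first cousins share one grandparent pair — two paths of length 4: r = 2·(1/2)^4 = 1/8).
Hamilton's rule: n·r·B > C  ⇒  n > C/(r·B) = 0.0156/(0.125·0.0522) = 2.391.
The smallest integer exceeding 2.391 is 3.

3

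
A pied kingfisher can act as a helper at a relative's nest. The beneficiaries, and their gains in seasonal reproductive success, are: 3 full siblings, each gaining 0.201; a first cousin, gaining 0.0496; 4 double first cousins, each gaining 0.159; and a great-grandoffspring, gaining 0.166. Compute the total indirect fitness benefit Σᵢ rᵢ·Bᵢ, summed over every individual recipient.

r to a full sibling = 1/2 (full sibs share both parents — two paths of length 2: r = 2·(1/2)^2 = 1/2).
r to a first cousin = 1/8 (first cousins share one grandparent pair — two paths of length 4: r = 2·(1/2)^4 = 1/8).
r to a double first cousin = 0.25 (double first cousins share both grandparent pairs — four paths of length 4: r = 4·(1/2)^4 = 1/4).
r to a great-grandoffspring = 0.125 (three parent–offspring links: r = (1/2)^3 = 1/8).
Summing one r·B term per recipient: 3·0.5·0.201 + 1·0.125·0.0496 + 4·0.25·0.159 + 1·0.125·0.166 = 0.48745.

0.48745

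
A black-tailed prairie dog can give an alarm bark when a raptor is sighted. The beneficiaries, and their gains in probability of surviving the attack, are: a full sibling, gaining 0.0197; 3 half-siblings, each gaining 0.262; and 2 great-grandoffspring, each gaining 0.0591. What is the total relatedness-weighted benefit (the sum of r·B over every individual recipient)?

0.221125

r to a full sibling = 0.5 (full sibs share both parents — two paths of length 2: r = 2·(1/2)^2 = 1/2).
r to a half-sibling = 1/4 (half-sibs share one parent — one path of length 2: r = (1/2)^2 = 1/4).
r to a great-grandoffspring = 0.125 (three parent–offspring links: r = (1/2)^3 = 1/8).
Summing one r·B term per recipient: 1·0.5·0.0197 + 3·0.25·0.262 + 2·0.125·0.0591 = 0.221125.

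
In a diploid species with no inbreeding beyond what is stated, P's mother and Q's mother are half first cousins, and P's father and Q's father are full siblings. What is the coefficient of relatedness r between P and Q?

0.140625

Independent pedigree routes through distinct common ancestors add.
P and Q are related in two ways: half second cousins through their mothers (r = 1/64) and first cousins through their fathers (r = 1/8).
r = 1/64 + 1/8 = 0.140625.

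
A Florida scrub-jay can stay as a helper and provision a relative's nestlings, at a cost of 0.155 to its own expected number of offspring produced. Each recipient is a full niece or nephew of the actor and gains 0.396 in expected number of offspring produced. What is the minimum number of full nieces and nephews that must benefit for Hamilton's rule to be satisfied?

r to a full niece or nephew = 1/4 (full aunt/uncle↔niece/nephew: two paths of length 3 through the shared grandparent pair: r = 2·(1/2)^3 = 1/4).
Hamilton's rule: n·r·B > C  ⇒  n > C/(r·B) = 0.155/(0.25·0.396) = 1.566.
The smallest integer exceeding 1.566 is 2.

2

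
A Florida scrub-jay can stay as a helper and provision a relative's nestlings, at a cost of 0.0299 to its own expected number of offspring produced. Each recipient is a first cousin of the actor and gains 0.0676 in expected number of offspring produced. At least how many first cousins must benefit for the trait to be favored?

4

r to a first cousin = 0.125 (first cousins share one grandparent pair — two paths of length 4: r = 2·(1/2)^4 = 1/8).
Hamilton's rule: n·r·B > C  ⇒  n > C/(r·B) = 0.0299/(0.125·0.0676) = 3.538.
The smallest integer exceeding 3.538 is 4.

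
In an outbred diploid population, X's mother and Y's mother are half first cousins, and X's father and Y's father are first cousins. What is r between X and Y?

Wright's path rule: contributions from independent ancestry routes add.
X and Y are related in two ways: half second cousins through their mothers (r = 1/64) and second cousins through their fathers (r = 1/32).
r = 1/64 + 1/32 = 0.046875.

0.046875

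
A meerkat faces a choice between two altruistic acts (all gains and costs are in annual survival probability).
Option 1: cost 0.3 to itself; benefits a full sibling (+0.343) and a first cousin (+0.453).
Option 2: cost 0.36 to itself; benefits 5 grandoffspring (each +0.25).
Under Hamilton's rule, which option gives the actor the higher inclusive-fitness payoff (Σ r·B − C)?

Option 1: r to a full sibling = 0.5.
Option 1: r to a first cousin = 0.125.
Option 1: Σ r·B − C = (1·0.5·0.343 + 1·0.125·0.453) − 0.3 = -0.071875.
Option 2: r to a grandoffspring = 0.25.
Option 2: Σ r·B − C = (5·0.25·0.25) − 0.36 = -0.0475.
Option 2 has the higher net inclusive-fitness payoff.

Option 2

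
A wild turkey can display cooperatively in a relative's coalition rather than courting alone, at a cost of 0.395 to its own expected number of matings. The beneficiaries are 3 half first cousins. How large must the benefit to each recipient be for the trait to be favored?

r to a half first cousin = 0.0625 (half first cousins share one grandparent — one path of length 4: r = (1/2)^4 = 1/16).
Hamilton's rule with n recipients of equal r: n·r·B > C, so B > C/(n·r) = 0.395/(3·0.0625) = 2.1067.

2.1067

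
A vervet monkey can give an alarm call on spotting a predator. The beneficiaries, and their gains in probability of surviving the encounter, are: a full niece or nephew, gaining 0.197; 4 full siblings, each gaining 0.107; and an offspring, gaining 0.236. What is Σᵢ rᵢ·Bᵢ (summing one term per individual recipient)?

0.38125

r to a full niece or nephew = 1/4 (full aunt/uncle↔niece/nephew: two paths of length 3 through the shared grandparent pair: r = 2·(1/2)^3 = 1/4).
r to a full sibling = 1/2 (full sibs share both parents — two paths of length 2: r = 2·(1/2)^2 = 1/2).
r to an offspring = 0.5 (one parent–offspring link: r = (1/2)^1 = 1/2).
Summing one r·B term per recipient: 1·0.25·0.197 + 4·0.5·0.107 + 1·0.5·0.236 = 0.38125.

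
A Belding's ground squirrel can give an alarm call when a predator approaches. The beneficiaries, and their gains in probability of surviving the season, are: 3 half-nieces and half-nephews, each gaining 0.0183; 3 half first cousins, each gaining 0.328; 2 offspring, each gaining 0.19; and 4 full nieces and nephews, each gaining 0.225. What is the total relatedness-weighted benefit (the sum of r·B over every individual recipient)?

0.4833625

r to a half-niece or half-nephew = 0.125 (half-aunt/uncle↔niece/nephew: one path of length 3: r = (1/2)^3 = 1/8).
r to a half first cousin = 1/16 (half first cousins share one grandparent — one path of length 4: r = (1/2)^4 = 1/16).
r to an offspring = 1/2 (one parent–offspring link: r = (1/2)^1 = 1/2).
r to a full niece or nephew = 1/4 (full aunt/uncle↔niece/nephew: two paths of length 3 through the shared grandparent pair: r = 2·(1/2)^3 = 1/4).
Summing one r·B term per recipient: 3·0.125·0.0183 + 3·0.0625·0.328 + 2·0.5·0.19 + 4·0.25·0.225 = 0.4833625.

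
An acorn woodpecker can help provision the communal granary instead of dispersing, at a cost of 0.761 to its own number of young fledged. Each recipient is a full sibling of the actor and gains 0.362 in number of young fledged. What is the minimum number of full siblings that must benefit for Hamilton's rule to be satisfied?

5

r to a full sibling = 1/2 (full sibs share both parents — two paths of length 2: r = 2·(1/2)^2 = 1/2).
Hamilton's rule: n·r·B > C  ⇒  n > C/(r·B) = 0.761/(0.5·0.362) = 4.204.
The smallest integer exceeding 4.204 is 5.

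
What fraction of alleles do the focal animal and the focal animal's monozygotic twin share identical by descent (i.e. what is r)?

1

Each parent–offspring link contributes a factor of 1/2, and independent paths through distinct common ancestors add.
Monozygotic twins share every allele identical by descent: r = 1.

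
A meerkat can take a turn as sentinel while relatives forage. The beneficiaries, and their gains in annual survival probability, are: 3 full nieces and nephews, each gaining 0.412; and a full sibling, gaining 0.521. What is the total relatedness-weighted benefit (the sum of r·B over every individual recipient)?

0.5695

r to a full niece or nephew = 1/4 (full aunt/uncle↔niece/nephew: two paths of length 3 through the shared grandparent pair: r = 2·(1/2)^3 = 1/4).
r to a full sibling = 1/2 (full sibs share both parents — two paths of length 2: r = 2·(1/2)^2 = 1/2).
Summing one r·B term per recipient: 3·0.25·0.412 + 1·0.5·0.521 = 0.5695.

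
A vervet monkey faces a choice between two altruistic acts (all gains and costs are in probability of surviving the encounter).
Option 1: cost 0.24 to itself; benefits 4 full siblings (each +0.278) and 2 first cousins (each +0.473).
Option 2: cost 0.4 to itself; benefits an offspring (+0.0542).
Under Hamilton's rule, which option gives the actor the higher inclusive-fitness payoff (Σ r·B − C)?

Option 1: r to a full sibling = 0.5.
Option 1: r to a first cousin = 0.125.
Option 1: Σ r·B − C = (4·0.5·0.278 + 2·0.125·0.473) − 0.24 = 0.43425.
Option 2: r to an offspring = 0.5.
Option 2: Σ r·B − C = (1·0.5·0.0542) − 0.4 = -0.3729.
Option 1 has the higher net inclusive-fitness payoff.

Option 1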